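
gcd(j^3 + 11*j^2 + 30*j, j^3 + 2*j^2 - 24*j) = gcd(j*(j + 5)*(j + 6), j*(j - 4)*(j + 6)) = j^2 + 6*j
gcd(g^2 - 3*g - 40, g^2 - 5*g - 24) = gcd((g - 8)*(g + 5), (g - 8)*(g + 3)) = g - 8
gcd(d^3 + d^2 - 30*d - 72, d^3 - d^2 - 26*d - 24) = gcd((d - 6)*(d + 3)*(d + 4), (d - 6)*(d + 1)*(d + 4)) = d^2 - 2*d - 24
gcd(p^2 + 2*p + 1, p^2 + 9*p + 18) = 1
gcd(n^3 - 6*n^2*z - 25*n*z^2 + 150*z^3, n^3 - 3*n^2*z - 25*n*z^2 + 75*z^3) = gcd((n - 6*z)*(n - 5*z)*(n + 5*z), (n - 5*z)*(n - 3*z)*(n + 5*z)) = -n^2 + 25*z^2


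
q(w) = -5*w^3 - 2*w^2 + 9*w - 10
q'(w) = -15*w^2 - 4*w + 9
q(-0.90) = -16.08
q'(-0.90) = 0.45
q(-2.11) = 9.08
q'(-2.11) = -49.34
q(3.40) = -199.04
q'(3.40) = -178.00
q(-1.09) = -15.71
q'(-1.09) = -4.46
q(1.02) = -8.21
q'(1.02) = -10.69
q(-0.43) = -13.84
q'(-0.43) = 7.95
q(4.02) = -330.96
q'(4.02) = -249.49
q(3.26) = -175.15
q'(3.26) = -163.45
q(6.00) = -1108.00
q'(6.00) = -555.00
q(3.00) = -136.00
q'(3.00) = -138.00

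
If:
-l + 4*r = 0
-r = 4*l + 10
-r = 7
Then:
No Solution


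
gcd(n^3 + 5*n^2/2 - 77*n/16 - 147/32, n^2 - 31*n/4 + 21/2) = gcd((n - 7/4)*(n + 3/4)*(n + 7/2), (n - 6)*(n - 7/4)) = n - 7/4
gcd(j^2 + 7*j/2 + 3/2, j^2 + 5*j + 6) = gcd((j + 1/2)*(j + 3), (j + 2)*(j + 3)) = j + 3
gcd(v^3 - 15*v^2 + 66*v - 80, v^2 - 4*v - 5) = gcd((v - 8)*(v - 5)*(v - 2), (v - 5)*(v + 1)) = v - 5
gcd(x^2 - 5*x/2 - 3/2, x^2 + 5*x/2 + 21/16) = 1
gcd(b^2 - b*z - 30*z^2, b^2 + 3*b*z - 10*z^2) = b + 5*z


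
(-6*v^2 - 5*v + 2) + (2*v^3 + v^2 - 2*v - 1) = 2*v^3 - 5*v^2 - 7*v + 1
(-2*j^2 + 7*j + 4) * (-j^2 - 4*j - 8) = 2*j^4 + j^3 - 16*j^2 - 72*j - 32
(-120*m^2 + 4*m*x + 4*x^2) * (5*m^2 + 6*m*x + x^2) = -600*m^4 - 700*m^3*x - 76*m^2*x^2 + 28*m*x^3 + 4*x^4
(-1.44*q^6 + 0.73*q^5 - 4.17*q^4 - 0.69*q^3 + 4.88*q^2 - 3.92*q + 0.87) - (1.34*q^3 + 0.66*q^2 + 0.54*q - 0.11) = -1.44*q^6 + 0.73*q^5 - 4.17*q^4 - 2.03*q^3 + 4.22*q^2 - 4.46*q + 0.98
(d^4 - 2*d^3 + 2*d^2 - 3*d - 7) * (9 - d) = -d^5 + 11*d^4 - 20*d^3 + 21*d^2 - 20*d - 63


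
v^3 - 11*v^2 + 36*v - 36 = (v - 6)*(v - 3)*(v - 2)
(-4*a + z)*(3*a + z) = -12*a^2 - a*z + z^2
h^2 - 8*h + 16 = (h - 4)^2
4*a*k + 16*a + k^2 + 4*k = (4*a + k)*(k + 4)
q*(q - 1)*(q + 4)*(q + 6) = q^4 + 9*q^3 + 14*q^2 - 24*q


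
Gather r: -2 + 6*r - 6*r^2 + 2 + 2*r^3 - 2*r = 2*r^3 - 6*r^2 + 4*r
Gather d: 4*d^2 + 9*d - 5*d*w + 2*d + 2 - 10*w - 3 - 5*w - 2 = 4*d^2 + d*(11 - 5*w) - 15*w - 3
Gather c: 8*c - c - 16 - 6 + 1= 7*c - 21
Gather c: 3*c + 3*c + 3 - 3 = 6*c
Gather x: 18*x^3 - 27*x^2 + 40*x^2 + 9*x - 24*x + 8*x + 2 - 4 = 18*x^3 + 13*x^2 - 7*x - 2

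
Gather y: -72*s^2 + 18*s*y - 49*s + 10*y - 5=-72*s^2 - 49*s + y*(18*s + 10) - 5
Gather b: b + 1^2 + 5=b + 6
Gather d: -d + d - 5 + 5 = 0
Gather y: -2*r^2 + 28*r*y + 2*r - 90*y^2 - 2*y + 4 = -2*r^2 + 2*r - 90*y^2 + y*(28*r - 2) + 4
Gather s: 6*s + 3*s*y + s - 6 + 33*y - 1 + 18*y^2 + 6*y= s*(3*y + 7) + 18*y^2 + 39*y - 7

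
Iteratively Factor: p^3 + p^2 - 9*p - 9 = (p - 3)*(p^2 + 4*p + 3) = (p - 3)*(p + 3)*(p + 1)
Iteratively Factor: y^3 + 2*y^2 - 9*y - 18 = (y - 3)*(y^2 + 5*y + 6) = (y - 3)*(y + 2)*(y + 3)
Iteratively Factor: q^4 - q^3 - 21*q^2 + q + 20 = (q + 4)*(q^3 - 5*q^2 - q + 5) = (q - 1)*(q + 4)*(q^2 - 4*q - 5) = (q - 1)*(q + 1)*(q + 4)*(q - 5)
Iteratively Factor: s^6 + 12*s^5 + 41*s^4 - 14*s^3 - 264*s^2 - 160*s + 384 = (s + 4)*(s^5 + 8*s^4 + 9*s^3 - 50*s^2 - 64*s + 96) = (s + 4)^2*(s^4 + 4*s^3 - 7*s^2 - 22*s + 24) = (s + 4)^3*(s^3 - 7*s + 6) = (s - 2)*(s + 4)^3*(s^2 + 2*s - 3) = (s - 2)*(s + 3)*(s + 4)^3*(s - 1)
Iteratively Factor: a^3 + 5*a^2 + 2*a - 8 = (a - 1)*(a^2 + 6*a + 8) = (a - 1)*(a + 4)*(a + 2)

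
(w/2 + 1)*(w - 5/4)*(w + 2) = w^3/2 + 11*w^2/8 - w/2 - 5/2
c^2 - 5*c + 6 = (c - 3)*(c - 2)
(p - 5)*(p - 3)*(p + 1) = p^3 - 7*p^2 + 7*p + 15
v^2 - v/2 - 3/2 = (v - 3/2)*(v + 1)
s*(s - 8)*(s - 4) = s^3 - 12*s^2 + 32*s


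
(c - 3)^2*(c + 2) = c^3 - 4*c^2 - 3*c + 18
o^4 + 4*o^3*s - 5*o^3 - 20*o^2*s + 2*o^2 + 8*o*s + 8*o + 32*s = (o - 4)*(o - 2)*(o + 1)*(o + 4*s)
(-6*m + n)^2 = 36*m^2 - 12*m*n + n^2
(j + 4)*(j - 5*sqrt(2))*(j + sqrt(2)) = j^3 - 4*sqrt(2)*j^2 + 4*j^2 - 16*sqrt(2)*j - 10*j - 40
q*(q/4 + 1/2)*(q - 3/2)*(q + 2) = q^4/4 + 5*q^3/8 - q^2/2 - 3*q/2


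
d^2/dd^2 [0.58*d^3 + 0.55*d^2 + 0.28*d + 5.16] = 3.48*d + 1.1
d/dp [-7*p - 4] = -7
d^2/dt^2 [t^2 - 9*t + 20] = 2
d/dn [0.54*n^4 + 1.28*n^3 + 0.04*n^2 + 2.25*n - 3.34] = 2.16*n^3 + 3.84*n^2 + 0.08*n + 2.25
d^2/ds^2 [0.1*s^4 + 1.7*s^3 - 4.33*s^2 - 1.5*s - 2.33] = 1.2*s^2 + 10.2*s - 8.66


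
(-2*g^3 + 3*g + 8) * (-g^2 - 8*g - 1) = 2*g^5 + 16*g^4 - g^3 - 32*g^2 - 67*g - 8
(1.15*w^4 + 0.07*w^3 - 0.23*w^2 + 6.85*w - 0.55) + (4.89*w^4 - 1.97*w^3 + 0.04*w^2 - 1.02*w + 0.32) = 6.04*w^4 - 1.9*w^3 - 0.19*w^2 + 5.83*w - 0.23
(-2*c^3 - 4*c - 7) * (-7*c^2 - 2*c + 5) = 14*c^5 + 4*c^4 + 18*c^3 + 57*c^2 - 6*c - 35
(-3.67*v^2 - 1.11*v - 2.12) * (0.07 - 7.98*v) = 29.2866*v^3 + 8.6009*v^2 + 16.8399*v - 0.1484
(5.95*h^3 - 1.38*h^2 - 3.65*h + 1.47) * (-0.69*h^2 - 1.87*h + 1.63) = -4.1055*h^5 - 10.1743*h^4 + 14.7976*h^3 + 3.5618*h^2 - 8.6984*h + 2.3961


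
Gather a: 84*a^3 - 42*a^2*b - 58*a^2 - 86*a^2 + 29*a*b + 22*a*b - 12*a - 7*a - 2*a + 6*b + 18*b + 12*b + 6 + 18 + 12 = 84*a^3 + a^2*(-42*b - 144) + a*(51*b - 21) + 36*b + 36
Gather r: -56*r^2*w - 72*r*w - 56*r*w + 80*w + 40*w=-56*r^2*w - 128*r*w + 120*w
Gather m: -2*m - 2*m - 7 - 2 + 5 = -4*m - 4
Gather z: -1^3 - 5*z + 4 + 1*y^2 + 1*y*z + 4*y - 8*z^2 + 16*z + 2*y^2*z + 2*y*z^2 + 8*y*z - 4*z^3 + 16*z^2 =y^2 + 4*y - 4*z^3 + z^2*(2*y + 8) + z*(2*y^2 + 9*y + 11) + 3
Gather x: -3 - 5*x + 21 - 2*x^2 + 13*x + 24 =-2*x^2 + 8*x + 42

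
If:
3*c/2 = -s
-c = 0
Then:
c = 0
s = 0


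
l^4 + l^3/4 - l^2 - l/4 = l*(l - 1)*(l + 1/4)*(l + 1)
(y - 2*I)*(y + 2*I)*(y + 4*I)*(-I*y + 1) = -I*y^4 + 5*y^3 + 20*y + 16*I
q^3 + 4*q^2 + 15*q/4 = q*(q + 3/2)*(q + 5/2)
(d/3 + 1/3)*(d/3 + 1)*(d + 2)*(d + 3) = d^4/9 + d^3 + 29*d^2/9 + 13*d/3 + 2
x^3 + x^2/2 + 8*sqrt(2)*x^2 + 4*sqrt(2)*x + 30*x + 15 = (x + 1/2)*(x + 3*sqrt(2))*(x + 5*sqrt(2))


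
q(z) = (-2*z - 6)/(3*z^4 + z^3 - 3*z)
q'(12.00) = 0.00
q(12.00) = 0.00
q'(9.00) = 0.00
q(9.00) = 0.00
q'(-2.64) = -0.02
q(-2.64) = -0.01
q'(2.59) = 0.11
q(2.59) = -0.08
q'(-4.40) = 0.00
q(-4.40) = 0.00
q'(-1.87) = -0.18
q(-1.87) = -0.06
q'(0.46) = -4.54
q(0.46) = 6.03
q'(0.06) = -554.61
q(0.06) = 34.05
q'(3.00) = 0.05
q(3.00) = -0.05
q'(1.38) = 3.21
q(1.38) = -0.94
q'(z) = (-2*z - 6)*(-12*z^3 - 3*z^2 + 3)/(3*z^4 + z^3 - 3*z)^2 - 2/(3*z^4 + z^3 - 3*z)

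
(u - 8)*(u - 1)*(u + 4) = u^3 - 5*u^2 - 28*u + 32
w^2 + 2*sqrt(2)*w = w*(w + 2*sqrt(2))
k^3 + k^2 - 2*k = k*(k - 1)*(k + 2)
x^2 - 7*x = x*(x - 7)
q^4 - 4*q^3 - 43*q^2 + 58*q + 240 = (q - 8)*(q - 3)*(q + 2)*(q + 5)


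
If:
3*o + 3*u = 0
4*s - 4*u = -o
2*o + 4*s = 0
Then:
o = 0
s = 0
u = 0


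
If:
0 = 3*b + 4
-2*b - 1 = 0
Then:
No Solution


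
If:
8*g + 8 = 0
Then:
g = -1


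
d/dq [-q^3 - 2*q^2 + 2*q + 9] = -3*q^2 - 4*q + 2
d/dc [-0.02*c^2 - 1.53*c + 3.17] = -0.04*c - 1.53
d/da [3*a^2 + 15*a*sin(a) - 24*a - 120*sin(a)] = 15*a*cos(a) + 6*a + 15*sin(a) - 120*cos(a) - 24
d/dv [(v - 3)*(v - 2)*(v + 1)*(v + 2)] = 4*v^3 - 6*v^2 - 14*v + 8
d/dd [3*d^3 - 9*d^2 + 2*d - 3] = 9*d^2 - 18*d + 2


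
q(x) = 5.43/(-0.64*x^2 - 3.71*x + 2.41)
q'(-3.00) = -0.01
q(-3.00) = 0.70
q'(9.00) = 0.01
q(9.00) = -0.07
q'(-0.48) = 1.03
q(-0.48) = 1.34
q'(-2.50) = 0.05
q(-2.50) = 0.71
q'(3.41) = 0.14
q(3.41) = -0.31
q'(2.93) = 0.21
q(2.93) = -0.39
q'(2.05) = 0.55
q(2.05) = -0.69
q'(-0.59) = 0.84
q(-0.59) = 1.24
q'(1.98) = 0.61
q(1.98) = -0.73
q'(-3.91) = -0.14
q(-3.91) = 0.76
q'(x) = 5.43*(1.28*x + 3.71)/(-0.64*x^2 - 3.71*x + 2.41)^2 = (6.9504*x + 20.1453)/(0.64*x^2 + 3.71*x - 2.41)^2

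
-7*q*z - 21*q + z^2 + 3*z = (-7*q + z)*(z + 3)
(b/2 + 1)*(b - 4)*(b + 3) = b^3/2 + b^2/2 - 7*b - 12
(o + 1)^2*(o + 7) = o^3 + 9*o^2 + 15*o + 7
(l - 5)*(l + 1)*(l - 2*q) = l^3 - 2*l^2*q - 4*l^2 + 8*l*q - 5*l + 10*q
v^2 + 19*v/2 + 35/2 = (v + 5/2)*(v + 7)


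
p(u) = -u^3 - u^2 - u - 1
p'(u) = -3*u^2 - 2*u - 1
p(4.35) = -106.59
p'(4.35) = -66.47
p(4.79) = -138.64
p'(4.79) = -79.41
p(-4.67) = 83.71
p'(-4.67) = -57.09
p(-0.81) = -0.31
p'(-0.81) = -1.35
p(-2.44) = 10.01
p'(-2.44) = -13.98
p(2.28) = -20.33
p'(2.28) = -21.16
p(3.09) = -43.14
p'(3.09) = -35.82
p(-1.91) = 4.23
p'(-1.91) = -8.12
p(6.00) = -259.00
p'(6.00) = -121.00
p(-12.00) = 1595.00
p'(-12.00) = -409.00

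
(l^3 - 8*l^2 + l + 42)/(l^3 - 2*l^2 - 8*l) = (l^2 - 10*l + 21)/(l*(l - 4))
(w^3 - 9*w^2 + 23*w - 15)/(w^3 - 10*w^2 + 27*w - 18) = (w - 5)/(w - 6)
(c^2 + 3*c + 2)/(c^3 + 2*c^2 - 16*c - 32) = (c + 1)/(c^2 - 16)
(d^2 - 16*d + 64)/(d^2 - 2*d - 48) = (d - 8)/(d + 6)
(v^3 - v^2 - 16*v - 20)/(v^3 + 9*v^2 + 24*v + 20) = (v - 5)/(v + 5)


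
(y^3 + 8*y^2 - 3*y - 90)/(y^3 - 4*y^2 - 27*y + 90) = (y + 6)/(y - 6)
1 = 1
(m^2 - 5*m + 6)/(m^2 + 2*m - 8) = (m - 3)/(m + 4)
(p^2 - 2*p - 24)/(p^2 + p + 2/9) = 9*(p^2 - 2*p - 24)/(9*p^2 + 9*p + 2)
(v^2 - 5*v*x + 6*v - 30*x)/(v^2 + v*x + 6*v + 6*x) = (v - 5*x)/(v + x)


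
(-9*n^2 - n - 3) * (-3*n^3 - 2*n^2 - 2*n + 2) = 27*n^5 + 21*n^4 + 29*n^3 - 10*n^2 + 4*n - 6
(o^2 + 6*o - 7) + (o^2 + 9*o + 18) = 2*o^2 + 15*o + 11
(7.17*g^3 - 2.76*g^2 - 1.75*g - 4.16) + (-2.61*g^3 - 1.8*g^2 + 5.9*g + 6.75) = 4.56*g^3 - 4.56*g^2 + 4.15*g + 2.59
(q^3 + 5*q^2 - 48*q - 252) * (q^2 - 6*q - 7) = q^5 - q^4 - 85*q^3 + q^2 + 1848*q + 1764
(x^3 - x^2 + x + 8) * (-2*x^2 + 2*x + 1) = -2*x^5 + 4*x^4 - 3*x^3 - 15*x^2 + 17*x + 8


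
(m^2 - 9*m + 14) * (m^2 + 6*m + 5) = m^4 - 3*m^3 - 35*m^2 + 39*m + 70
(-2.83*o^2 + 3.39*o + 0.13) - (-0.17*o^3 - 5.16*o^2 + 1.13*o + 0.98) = 0.17*o^3 + 2.33*o^2 + 2.26*o - 0.85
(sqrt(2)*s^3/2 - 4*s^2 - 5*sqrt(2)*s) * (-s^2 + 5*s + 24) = -sqrt(2)*s^5/2 + 5*sqrt(2)*s^4/2 + 4*s^4 - 20*s^3 + 17*sqrt(2)*s^3 - 96*s^2 - 25*sqrt(2)*s^2 - 120*sqrt(2)*s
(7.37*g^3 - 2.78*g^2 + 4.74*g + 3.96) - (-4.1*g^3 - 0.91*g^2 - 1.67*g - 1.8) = 11.47*g^3 - 1.87*g^2 + 6.41*g + 5.76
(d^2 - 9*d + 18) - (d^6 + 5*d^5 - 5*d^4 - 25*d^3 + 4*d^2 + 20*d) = -d^6 - 5*d^5 + 5*d^4 + 25*d^3 - 3*d^2 - 29*d + 18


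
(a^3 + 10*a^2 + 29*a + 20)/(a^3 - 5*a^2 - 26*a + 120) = (a^2 + 5*a + 4)/(a^2 - 10*a + 24)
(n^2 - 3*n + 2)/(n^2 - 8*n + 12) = (n - 1)/(n - 6)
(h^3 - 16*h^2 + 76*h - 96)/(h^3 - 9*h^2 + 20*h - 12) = (h - 8)/(h - 1)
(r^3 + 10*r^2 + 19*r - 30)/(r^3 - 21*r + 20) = (r + 6)/(r - 4)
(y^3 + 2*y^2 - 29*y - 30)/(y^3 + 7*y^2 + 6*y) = (y - 5)/y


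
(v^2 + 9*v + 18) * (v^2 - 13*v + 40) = v^4 - 4*v^3 - 59*v^2 + 126*v + 720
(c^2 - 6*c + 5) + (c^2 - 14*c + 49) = 2*c^2 - 20*c + 54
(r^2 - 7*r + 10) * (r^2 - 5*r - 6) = r^4 - 12*r^3 + 39*r^2 - 8*r - 60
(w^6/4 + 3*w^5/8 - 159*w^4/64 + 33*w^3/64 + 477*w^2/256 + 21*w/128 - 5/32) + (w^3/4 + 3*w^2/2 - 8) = w^6/4 + 3*w^5/8 - 159*w^4/64 + 49*w^3/64 + 861*w^2/256 + 21*w/128 - 261/32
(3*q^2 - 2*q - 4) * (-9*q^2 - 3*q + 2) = -27*q^4 + 9*q^3 + 48*q^2 + 8*q - 8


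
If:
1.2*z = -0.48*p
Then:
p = -2.5*z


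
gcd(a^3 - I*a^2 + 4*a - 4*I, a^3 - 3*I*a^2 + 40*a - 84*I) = a - 2*I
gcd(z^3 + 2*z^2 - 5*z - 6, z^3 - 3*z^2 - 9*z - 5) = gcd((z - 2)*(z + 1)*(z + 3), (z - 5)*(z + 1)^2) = z + 1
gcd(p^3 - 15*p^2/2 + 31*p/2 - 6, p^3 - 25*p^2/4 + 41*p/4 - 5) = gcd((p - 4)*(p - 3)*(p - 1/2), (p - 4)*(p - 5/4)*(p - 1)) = p - 4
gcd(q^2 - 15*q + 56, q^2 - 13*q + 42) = q - 7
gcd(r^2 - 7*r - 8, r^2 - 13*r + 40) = r - 8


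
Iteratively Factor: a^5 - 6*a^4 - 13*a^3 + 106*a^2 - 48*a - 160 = (a - 4)*(a^4 - 2*a^3 - 21*a^2 + 22*a + 40) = (a - 4)*(a + 1)*(a^3 - 3*a^2 - 18*a + 40) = (a - 5)*(a - 4)*(a + 1)*(a^2 + 2*a - 8) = (a - 5)*(a - 4)*(a + 1)*(a + 4)*(a - 2)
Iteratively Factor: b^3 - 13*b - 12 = (b + 3)*(b^2 - 3*b - 4) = (b - 4)*(b + 3)*(b + 1)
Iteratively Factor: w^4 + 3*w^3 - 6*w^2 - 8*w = (w)*(w^3 + 3*w^2 - 6*w - 8) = w*(w + 4)*(w^2 - w - 2) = w*(w + 1)*(w + 4)*(w - 2)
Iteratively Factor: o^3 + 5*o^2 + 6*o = (o + 3)*(o^2 + 2*o) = o*(o + 3)*(o + 2)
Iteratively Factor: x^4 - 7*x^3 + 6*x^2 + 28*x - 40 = (x - 2)*(x^3 - 5*x^2 - 4*x + 20) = (x - 2)*(x + 2)*(x^2 - 7*x + 10) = (x - 5)*(x - 2)*(x + 2)*(x - 2)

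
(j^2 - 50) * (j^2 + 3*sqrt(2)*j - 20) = j^4 + 3*sqrt(2)*j^3 - 70*j^2 - 150*sqrt(2)*j + 1000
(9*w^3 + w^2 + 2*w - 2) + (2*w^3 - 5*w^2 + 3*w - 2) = 11*w^3 - 4*w^2 + 5*w - 4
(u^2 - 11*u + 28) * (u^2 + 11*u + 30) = u^4 - 63*u^2 - 22*u + 840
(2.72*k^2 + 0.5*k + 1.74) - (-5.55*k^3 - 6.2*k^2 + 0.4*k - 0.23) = 5.55*k^3 + 8.92*k^2 + 0.1*k + 1.97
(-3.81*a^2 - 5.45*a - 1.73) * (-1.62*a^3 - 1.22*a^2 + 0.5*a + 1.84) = 6.1722*a^5 + 13.4772*a^4 + 7.5466*a^3 - 7.6248*a^2 - 10.893*a - 3.1832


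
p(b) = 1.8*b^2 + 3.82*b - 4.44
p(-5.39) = 27.26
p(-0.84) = -6.38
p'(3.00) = 14.62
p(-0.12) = -4.87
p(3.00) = 23.22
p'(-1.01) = 0.18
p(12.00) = 300.60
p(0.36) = -2.83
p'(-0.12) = 3.39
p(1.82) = 8.47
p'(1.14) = 7.92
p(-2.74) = -1.39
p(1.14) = 2.25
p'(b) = 3.6*b + 3.82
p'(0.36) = 5.12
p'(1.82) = 10.37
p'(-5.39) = -15.58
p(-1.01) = -6.46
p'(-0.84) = 0.80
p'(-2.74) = -6.04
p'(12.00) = 47.02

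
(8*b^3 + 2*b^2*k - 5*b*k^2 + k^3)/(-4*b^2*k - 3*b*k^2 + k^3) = (-2*b + k)/k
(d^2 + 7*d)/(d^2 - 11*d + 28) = d*(d + 7)/(d^2 - 11*d + 28)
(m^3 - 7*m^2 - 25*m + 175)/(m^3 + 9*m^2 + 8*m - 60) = (m^2 - 12*m + 35)/(m^2 + 4*m - 12)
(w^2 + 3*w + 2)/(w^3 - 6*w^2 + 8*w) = (w^2 + 3*w + 2)/(w*(w^2 - 6*w + 8))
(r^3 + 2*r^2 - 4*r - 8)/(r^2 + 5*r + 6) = (r^2 - 4)/(r + 3)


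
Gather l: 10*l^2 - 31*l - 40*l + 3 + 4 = 10*l^2 - 71*l + 7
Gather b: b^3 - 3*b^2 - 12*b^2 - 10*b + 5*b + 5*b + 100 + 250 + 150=b^3 - 15*b^2 + 500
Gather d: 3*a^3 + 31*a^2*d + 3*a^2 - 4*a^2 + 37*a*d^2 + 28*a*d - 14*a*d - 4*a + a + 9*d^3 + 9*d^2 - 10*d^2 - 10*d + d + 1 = 3*a^3 - a^2 - 3*a + 9*d^3 + d^2*(37*a - 1) + d*(31*a^2 + 14*a - 9) + 1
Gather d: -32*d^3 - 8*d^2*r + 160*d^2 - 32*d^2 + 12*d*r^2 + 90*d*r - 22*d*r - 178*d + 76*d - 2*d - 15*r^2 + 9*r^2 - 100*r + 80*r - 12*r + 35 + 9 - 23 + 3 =-32*d^3 + d^2*(128 - 8*r) + d*(12*r^2 + 68*r - 104) - 6*r^2 - 32*r + 24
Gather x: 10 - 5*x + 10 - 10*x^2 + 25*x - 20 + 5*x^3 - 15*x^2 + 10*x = 5*x^3 - 25*x^2 + 30*x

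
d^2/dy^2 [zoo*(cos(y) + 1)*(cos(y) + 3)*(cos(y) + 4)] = zoo*cos(y) + zoo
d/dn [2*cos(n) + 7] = -2*sin(n)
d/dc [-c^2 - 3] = -2*c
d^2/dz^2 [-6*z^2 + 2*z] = -12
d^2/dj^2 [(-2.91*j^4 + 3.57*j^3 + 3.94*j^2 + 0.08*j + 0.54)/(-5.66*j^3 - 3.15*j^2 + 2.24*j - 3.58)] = (-2.27373675443232e-13*j^7 + 6.39576999999827*j^6 - 763.934664*j^5 + 636.696084*j^4 + 575.754228*j^3 + 914.289636*j^2 - 180.601416*j - 95.516152)/(181.321496*j^9 + 302.73642*j^8 - 46.795182*j^7 + 135.696459*j^6 + 401.486568*j^5 - 118.348062*j^4 + 54.820168*j^3 + 175.004004*j^2 - 86.126208*j + 45.882712)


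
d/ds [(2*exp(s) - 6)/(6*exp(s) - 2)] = 8*exp(s)/(3*exp(s) - 1)^2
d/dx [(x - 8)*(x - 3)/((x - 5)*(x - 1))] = (5*x^2 - 38*x + 89)/(x^4 - 12*x^3 + 46*x^2 - 60*x + 25)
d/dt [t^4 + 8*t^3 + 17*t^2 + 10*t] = 4*t^3 + 24*t^2 + 34*t + 10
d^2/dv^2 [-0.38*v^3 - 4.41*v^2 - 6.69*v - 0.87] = -2.28*v - 8.82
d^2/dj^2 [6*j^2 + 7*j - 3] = 12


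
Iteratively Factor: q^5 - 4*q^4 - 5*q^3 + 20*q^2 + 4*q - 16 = (q - 1)*(q^4 - 3*q^3 - 8*q^2 + 12*q + 16) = (q - 2)*(q - 1)*(q^3 - q^2 - 10*q - 8) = (q - 2)*(q - 1)*(q + 2)*(q^2 - 3*q - 4) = (q - 4)*(q - 2)*(q - 1)*(q + 2)*(q + 1)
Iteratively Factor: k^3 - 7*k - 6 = (k - 3)*(k^2 + 3*k + 2) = (k - 3)*(k + 2)*(k + 1)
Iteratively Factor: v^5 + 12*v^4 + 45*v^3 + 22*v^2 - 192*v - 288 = (v + 3)*(v^4 + 9*v^3 + 18*v^2 - 32*v - 96) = (v + 3)*(v + 4)*(v^3 + 5*v^2 - 2*v - 24) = (v + 3)*(v + 4)^2*(v^2 + v - 6) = (v + 3)^2*(v + 4)^2*(v - 2)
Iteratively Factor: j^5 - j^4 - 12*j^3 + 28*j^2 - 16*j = (j)*(j^4 - j^3 - 12*j^2 + 28*j - 16) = j*(j - 2)*(j^3 + j^2 - 10*j + 8) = j*(j - 2)*(j + 4)*(j^2 - 3*j + 2) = j*(j - 2)^2*(j + 4)*(j - 1)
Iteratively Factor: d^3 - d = (d + 1)*(d^2 - d) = d*(d + 1)*(d - 1)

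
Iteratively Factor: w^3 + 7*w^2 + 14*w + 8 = (w + 1)*(w^2 + 6*w + 8) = (w + 1)*(w + 4)*(w + 2)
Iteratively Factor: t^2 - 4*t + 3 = (t - 3)*(t - 1)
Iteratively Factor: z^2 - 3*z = (z)*(z - 3)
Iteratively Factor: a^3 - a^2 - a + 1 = (a - 1)*(a^2 - 1) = (a - 1)^2*(a + 1)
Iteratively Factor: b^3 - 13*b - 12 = (b + 3)*(b^2 - 3*b - 4) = (b - 4)*(b + 3)*(b + 1)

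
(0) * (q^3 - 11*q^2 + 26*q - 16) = 0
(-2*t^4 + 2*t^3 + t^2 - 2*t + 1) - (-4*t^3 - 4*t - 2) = -2*t^4 + 6*t^3 + t^2 + 2*t + 3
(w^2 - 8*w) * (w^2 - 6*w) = w^4 - 14*w^3 + 48*w^2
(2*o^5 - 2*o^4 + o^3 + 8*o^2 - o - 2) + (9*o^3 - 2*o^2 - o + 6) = 2*o^5 - 2*o^4 + 10*o^3 + 6*o^2 - 2*o + 4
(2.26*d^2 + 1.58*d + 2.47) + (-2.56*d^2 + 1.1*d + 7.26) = -0.3*d^2 + 2.68*d + 9.73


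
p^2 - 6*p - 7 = (p - 7)*(p + 1)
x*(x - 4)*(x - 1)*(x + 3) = x^4 - 2*x^3 - 11*x^2 + 12*x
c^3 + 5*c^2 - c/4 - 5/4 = (c - 1/2)*(c + 1/2)*(c + 5)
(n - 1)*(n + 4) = n^2 + 3*n - 4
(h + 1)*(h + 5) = h^2 + 6*h + 5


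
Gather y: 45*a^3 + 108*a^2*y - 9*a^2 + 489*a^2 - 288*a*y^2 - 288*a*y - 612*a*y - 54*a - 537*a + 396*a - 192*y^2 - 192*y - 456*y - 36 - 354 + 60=45*a^3 + 480*a^2 - 195*a + y^2*(-288*a - 192) + y*(108*a^2 - 900*a - 648) - 330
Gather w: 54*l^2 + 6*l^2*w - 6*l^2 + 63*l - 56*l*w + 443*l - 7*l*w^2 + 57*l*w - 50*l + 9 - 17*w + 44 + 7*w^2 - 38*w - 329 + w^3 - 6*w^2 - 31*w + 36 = 48*l^2 + 456*l + w^3 + w^2*(1 - 7*l) + w*(6*l^2 + l - 86) - 240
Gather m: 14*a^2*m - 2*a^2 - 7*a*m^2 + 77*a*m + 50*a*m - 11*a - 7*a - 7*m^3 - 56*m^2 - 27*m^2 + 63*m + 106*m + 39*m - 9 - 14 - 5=-2*a^2 - 18*a - 7*m^3 + m^2*(-7*a - 83) + m*(14*a^2 + 127*a + 208) - 28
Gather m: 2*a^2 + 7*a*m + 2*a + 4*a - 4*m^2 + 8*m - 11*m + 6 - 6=2*a^2 + 6*a - 4*m^2 + m*(7*a - 3)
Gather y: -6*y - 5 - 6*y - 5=-12*y - 10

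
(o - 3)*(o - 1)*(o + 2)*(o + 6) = o^4 + 4*o^3 - 17*o^2 - 24*o + 36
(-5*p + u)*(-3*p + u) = 15*p^2 - 8*p*u + u^2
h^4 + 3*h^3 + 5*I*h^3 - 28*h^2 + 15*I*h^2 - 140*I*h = h*(h - 4)*(h + 7)*(h + 5*I)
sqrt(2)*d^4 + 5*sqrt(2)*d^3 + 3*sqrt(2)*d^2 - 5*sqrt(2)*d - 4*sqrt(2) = (d - 1)*(d + 1)*(d + 4)*(sqrt(2)*d + sqrt(2))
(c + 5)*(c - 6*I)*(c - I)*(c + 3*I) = c^4 + 5*c^3 - 4*I*c^3 + 15*c^2 - 20*I*c^2 + 75*c - 18*I*c - 90*I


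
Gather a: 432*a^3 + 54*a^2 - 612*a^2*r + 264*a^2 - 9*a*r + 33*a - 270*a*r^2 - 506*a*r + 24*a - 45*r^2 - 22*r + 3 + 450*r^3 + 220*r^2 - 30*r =432*a^3 + a^2*(318 - 612*r) + a*(-270*r^2 - 515*r + 57) + 450*r^3 + 175*r^2 - 52*r + 3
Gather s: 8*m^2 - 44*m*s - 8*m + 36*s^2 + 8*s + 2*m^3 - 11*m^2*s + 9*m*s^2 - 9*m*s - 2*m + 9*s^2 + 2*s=2*m^3 + 8*m^2 - 10*m + s^2*(9*m + 45) + s*(-11*m^2 - 53*m + 10)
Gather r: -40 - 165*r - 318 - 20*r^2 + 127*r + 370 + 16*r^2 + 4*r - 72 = -4*r^2 - 34*r - 60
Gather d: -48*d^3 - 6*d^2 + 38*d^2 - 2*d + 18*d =-48*d^3 + 32*d^2 + 16*d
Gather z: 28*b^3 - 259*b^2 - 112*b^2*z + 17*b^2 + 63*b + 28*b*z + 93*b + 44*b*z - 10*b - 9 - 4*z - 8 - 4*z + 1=28*b^3 - 242*b^2 + 146*b + z*(-112*b^2 + 72*b - 8) - 16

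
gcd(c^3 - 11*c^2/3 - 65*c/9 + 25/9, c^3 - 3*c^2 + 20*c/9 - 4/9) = c - 1/3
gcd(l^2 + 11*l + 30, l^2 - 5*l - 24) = 1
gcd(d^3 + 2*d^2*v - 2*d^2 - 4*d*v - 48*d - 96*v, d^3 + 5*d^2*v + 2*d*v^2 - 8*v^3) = d + 2*v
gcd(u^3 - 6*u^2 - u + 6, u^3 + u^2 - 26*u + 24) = u - 1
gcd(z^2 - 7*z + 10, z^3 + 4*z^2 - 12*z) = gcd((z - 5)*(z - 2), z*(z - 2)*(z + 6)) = z - 2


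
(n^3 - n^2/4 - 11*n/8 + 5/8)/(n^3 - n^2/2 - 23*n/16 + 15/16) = 2*(2*n - 1)/(4*n - 3)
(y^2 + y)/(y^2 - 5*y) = (y + 1)/(y - 5)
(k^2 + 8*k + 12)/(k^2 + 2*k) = (k + 6)/k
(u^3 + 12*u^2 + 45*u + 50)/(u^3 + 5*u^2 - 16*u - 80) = (u^2 + 7*u + 10)/(u^2 - 16)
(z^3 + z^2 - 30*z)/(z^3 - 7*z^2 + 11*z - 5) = z*(z + 6)/(z^2 - 2*z + 1)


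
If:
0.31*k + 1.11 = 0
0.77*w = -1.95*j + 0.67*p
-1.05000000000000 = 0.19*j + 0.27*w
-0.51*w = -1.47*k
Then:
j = 9.14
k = -3.58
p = 14.74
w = -10.32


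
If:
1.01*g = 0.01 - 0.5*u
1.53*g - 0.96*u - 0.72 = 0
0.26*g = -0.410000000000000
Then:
No Solution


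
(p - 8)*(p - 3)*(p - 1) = p^3 - 12*p^2 + 35*p - 24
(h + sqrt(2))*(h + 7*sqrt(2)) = h^2 + 8*sqrt(2)*h + 14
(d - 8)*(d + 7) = d^2 - d - 56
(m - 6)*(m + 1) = m^2 - 5*m - 6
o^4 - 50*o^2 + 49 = (o - 7)*(o - 1)*(o + 1)*(o + 7)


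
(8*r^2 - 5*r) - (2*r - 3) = 8*r^2 - 7*r + 3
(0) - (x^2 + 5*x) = -x^2 - 5*x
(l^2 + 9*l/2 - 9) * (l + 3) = l^3 + 15*l^2/2 + 9*l/2 - 27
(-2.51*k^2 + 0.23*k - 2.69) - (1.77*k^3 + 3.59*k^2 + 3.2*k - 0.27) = -1.77*k^3 - 6.1*k^2 - 2.97*k - 2.42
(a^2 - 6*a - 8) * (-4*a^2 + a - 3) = -4*a^4 + 25*a^3 + 23*a^2 + 10*a + 24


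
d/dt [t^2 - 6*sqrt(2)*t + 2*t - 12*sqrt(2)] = 2*t - 6*sqrt(2) + 2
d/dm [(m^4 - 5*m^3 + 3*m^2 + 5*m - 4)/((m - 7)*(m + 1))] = (2*m^3 - 27*m^2 + 84*m - 59)/(m^2 - 14*m + 49)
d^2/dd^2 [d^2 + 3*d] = 2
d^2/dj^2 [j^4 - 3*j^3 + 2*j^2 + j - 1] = 12*j^2 - 18*j + 4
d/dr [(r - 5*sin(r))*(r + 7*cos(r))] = -(r - 5*sin(r))*(7*sin(r) - 1) - (r + 7*cos(r))*(5*cos(r) - 1)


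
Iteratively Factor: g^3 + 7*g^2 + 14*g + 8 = (g + 4)*(g^2 + 3*g + 2) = (g + 1)*(g + 4)*(g + 2)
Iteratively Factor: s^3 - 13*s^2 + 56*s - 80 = (s - 4)*(s^2 - 9*s + 20) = (s - 4)^2*(s - 5)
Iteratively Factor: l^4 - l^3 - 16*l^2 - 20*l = (l - 5)*(l^3 + 4*l^2 + 4*l) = (l - 5)*(l + 2)*(l^2 + 2*l) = l*(l - 5)*(l + 2)*(l + 2)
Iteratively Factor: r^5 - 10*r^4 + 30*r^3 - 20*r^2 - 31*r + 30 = (r + 1)*(r^4 - 11*r^3 + 41*r^2 - 61*r + 30) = (r - 1)*(r + 1)*(r^3 - 10*r^2 + 31*r - 30) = (r - 2)*(r - 1)*(r + 1)*(r^2 - 8*r + 15) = (r - 3)*(r - 2)*(r - 1)*(r + 1)*(r - 5)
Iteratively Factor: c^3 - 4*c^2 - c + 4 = (c + 1)*(c^2 - 5*c + 4) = (c - 4)*(c + 1)*(c - 1)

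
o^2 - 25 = (o - 5)*(o + 5)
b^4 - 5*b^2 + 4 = (b - 2)*(b - 1)*(b + 1)*(b + 2)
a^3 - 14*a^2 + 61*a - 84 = (a - 7)*(a - 4)*(a - 3)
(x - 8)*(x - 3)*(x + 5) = x^3 - 6*x^2 - 31*x + 120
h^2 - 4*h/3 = h*(h - 4/3)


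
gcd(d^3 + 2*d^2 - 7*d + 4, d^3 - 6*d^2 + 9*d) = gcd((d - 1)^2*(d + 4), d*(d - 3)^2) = 1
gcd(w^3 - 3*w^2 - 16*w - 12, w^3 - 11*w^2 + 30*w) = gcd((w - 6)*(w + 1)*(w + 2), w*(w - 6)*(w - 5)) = w - 6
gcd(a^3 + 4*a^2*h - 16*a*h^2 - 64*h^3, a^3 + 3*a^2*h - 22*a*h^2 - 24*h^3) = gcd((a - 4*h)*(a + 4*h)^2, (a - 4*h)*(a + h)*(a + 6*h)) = a - 4*h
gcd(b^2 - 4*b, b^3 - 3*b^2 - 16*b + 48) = b - 4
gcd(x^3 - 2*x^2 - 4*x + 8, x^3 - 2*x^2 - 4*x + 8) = x^3 - 2*x^2 - 4*x + 8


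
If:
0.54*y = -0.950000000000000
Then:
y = -1.76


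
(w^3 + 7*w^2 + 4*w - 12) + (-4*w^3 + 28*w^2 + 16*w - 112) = -3*w^3 + 35*w^2 + 20*w - 124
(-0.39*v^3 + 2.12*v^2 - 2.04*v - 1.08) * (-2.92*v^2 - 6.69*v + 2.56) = 1.1388*v^5 - 3.5813*v^4 - 9.2244*v^3 + 22.2284*v^2 + 2.0028*v - 2.7648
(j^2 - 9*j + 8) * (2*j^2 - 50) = 2*j^4 - 18*j^3 - 34*j^2 + 450*j - 400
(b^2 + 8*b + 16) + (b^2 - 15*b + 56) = 2*b^2 - 7*b + 72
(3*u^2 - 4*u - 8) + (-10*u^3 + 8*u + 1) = -10*u^3 + 3*u^2 + 4*u - 7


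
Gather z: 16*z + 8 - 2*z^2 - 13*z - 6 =-2*z^2 + 3*z + 2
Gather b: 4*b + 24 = 4*b + 24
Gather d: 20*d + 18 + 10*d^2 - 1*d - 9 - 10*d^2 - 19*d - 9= 0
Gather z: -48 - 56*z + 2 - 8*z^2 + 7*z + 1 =-8*z^2 - 49*z - 45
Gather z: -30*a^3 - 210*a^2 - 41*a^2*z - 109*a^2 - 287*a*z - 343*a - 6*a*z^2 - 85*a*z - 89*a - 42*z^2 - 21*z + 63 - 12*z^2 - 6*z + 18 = -30*a^3 - 319*a^2 - 432*a + z^2*(-6*a - 54) + z*(-41*a^2 - 372*a - 27) + 81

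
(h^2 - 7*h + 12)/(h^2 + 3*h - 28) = (h - 3)/(h + 7)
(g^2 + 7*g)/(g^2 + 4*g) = (g + 7)/(g + 4)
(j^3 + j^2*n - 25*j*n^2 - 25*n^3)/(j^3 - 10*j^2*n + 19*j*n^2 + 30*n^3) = (j + 5*n)/(j - 6*n)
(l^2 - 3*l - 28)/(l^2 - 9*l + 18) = (l^2 - 3*l - 28)/(l^2 - 9*l + 18)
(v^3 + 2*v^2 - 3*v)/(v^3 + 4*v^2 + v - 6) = v/(v + 2)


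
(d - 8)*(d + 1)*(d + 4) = d^3 - 3*d^2 - 36*d - 32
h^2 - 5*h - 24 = (h - 8)*(h + 3)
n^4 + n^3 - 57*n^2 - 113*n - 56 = (n - 8)*(n + 1)^2*(n + 7)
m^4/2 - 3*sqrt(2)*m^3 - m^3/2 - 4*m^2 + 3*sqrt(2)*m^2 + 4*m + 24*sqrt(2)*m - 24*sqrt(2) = (m/2 + sqrt(2))*(m - 1)*(m - 6*sqrt(2))*(m - 2*sqrt(2))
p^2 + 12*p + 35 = (p + 5)*(p + 7)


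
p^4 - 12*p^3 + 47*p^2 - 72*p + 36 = (p - 6)*(p - 3)*(p - 2)*(p - 1)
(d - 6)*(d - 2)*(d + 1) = d^3 - 7*d^2 + 4*d + 12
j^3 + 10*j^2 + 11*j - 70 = (j - 2)*(j + 5)*(j + 7)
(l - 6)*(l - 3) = l^2 - 9*l + 18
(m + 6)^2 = m^2 + 12*m + 36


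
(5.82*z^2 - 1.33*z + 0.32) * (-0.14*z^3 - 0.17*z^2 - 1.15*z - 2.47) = -0.8148*z^5 - 0.8032*z^4 - 6.5117*z^3 - 12.9003*z^2 + 2.9171*z - 0.7904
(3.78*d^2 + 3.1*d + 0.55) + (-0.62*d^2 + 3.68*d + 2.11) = 3.16*d^2 + 6.78*d + 2.66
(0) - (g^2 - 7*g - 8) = -g^2 + 7*g + 8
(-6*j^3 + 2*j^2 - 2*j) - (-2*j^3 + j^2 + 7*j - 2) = -4*j^3 + j^2 - 9*j + 2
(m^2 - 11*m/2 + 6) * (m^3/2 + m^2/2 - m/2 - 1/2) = m^5/2 - 9*m^4/4 - m^3/4 + 21*m^2/4 - m/4 - 3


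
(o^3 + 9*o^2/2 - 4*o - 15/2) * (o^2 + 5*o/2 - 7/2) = o^5 + 7*o^4 + 15*o^3/4 - 133*o^2/4 - 19*o/4 + 105/4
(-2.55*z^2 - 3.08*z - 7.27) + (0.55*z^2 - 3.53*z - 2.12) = -2.0*z^2 - 6.61*z - 9.39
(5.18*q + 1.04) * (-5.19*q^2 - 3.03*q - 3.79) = -26.8842*q^3 - 21.093*q^2 - 22.7834*q - 3.9416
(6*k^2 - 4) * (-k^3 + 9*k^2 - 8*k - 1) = -6*k^5 + 54*k^4 - 44*k^3 - 42*k^2 + 32*k + 4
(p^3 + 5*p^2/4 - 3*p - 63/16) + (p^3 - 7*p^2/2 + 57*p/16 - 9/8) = 2*p^3 - 9*p^2/4 + 9*p/16 - 81/16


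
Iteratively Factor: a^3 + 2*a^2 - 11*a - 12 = (a + 4)*(a^2 - 2*a - 3) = (a - 3)*(a + 4)*(a + 1)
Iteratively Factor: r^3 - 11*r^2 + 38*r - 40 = (r - 2)*(r^2 - 9*r + 20) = (r - 4)*(r - 2)*(r - 5)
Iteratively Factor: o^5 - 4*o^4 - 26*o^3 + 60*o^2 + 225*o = (o - 5)*(o^4 + o^3 - 21*o^2 - 45*o) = (o - 5)^2*(o^3 + 6*o^2 + 9*o) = o*(o - 5)^2*(o^2 + 6*o + 9) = o*(o - 5)^2*(o + 3)*(o + 3)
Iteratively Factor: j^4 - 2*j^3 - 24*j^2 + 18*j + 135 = (j - 3)*(j^3 + j^2 - 21*j - 45) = (j - 3)*(j + 3)*(j^2 - 2*j - 15) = (j - 5)*(j - 3)*(j + 3)*(j + 3)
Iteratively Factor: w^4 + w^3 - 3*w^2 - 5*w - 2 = (w + 1)*(w^3 - 3*w - 2) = (w - 2)*(w + 1)*(w^2 + 2*w + 1) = (w - 2)*(w + 1)^2*(w + 1)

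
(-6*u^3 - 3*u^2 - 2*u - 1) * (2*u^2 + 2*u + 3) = -12*u^5 - 18*u^4 - 28*u^3 - 15*u^2 - 8*u - 3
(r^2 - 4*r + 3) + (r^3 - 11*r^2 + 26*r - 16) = r^3 - 10*r^2 + 22*r - 13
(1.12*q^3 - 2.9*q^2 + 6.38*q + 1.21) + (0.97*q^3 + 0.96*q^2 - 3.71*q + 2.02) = 2.09*q^3 - 1.94*q^2 + 2.67*q + 3.23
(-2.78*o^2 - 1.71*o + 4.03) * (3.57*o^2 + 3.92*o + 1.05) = -9.9246*o^4 - 17.0023*o^3 + 4.7649*o^2 + 14.0021*o + 4.2315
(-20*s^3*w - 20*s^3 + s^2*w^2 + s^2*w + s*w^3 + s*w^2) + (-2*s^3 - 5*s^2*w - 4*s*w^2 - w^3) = -20*s^3*w - 22*s^3 + s^2*w^2 - 4*s^2*w + s*w^3 - 3*s*w^2 - w^3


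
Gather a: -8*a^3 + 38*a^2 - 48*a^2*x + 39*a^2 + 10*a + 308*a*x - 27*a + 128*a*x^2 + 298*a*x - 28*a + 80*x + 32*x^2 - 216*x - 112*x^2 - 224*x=-8*a^3 + a^2*(77 - 48*x) + a*(128*x^2 + 606*x - 45) - 80*x^2 - 360*x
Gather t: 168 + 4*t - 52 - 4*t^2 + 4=-4*t^2 + 4*t + 120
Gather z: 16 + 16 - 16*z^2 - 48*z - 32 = -16*z^2 - 48*z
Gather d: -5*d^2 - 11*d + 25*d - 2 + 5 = -5*d^2 + 14*d + 3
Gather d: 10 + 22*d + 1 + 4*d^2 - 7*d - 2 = 4*d^2 + 15*d + 9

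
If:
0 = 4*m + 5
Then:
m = -5/4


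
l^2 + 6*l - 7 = (l - 1)*(l + 7)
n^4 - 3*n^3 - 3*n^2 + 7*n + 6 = (n - 3)*(n - 2)*(n + 1)^2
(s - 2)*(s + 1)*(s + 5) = s^3 + 4*s^2 - 7*s - 10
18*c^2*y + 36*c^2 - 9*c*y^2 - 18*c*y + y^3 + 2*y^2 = (-6*c + y)*(-3*c + y)*(y + 2)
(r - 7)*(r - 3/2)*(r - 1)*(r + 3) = r^4 - 13*r^3/2 - 19*r^2/2 + 93*r/2 - 63/2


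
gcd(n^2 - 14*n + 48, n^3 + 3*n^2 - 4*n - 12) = 1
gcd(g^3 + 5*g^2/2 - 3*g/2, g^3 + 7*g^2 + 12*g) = g^2 + 3*g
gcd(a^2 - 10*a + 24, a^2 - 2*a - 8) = a - 4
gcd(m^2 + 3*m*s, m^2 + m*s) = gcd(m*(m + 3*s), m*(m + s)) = m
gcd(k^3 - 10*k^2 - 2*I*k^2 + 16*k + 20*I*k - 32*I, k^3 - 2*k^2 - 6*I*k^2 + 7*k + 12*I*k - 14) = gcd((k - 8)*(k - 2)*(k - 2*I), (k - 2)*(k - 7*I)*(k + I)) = k - 2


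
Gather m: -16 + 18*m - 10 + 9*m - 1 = 27*m - 27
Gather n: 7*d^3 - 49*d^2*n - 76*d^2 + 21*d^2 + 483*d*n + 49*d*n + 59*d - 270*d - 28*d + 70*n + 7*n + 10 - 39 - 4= 7*d^3 - 55*d^2 - 239*d + n*(-49*d^2 + 532*d + 77) - 33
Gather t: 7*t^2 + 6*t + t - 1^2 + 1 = 7*t^2 + 7*t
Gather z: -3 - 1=-4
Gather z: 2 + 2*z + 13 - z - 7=z + 8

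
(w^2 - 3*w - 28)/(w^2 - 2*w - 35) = (w + 4)/(w + 5)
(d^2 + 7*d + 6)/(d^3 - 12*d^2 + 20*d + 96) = (d^2 + 7*d + 6)/(d^3 - 12*d^2 + 20*d + 96)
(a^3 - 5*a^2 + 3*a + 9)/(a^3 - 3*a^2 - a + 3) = (a - 3)/(a - 1)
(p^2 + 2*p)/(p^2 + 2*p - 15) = p*(p + 2)/(p^2 + 2*p - 15)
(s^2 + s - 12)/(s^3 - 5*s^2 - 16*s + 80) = (s - 3)/(s^2 - 9*s + 20)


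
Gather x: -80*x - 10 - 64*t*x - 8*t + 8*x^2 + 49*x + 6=-8*t + 8*x^2 + x*(-64*t - 31) - 4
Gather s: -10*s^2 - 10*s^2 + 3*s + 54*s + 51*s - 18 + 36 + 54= -20*s^2 + 108*s + 72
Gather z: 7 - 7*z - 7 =-7*z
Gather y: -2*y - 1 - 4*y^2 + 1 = -4*y^2 - 2*y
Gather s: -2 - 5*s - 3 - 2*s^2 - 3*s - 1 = -2*s^2 - 8*s - 6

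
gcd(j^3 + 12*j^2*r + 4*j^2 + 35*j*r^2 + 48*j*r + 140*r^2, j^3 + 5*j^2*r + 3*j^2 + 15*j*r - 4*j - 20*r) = j^2 + 5*j*r + 4*j + 20*r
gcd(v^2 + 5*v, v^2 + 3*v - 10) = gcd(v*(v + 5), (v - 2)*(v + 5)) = v + 5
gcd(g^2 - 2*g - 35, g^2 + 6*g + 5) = g + 5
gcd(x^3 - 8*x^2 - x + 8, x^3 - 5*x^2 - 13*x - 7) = x + 1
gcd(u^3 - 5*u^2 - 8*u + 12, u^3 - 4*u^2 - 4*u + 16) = u + 2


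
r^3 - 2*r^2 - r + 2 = (r - 2)*(r - 1)*(r + 1)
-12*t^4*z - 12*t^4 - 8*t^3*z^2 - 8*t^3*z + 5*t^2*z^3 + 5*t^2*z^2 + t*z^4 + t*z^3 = (-2*t + z)*(t + z)*(6*t + z)*(t*z + t)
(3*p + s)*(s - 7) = 3*p*s - 21*p + s^2 - 7*s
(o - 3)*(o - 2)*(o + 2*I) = o^3 - 5*o^2 + 2*I*o^2 + 6*o - 10*I*o + 12*I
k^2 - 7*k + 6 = (k - 6)*(k - 1)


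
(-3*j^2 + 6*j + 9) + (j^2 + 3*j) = -2*j^2 + 9*j + 9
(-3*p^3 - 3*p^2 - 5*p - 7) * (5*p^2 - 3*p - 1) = -15*p^5 - 6*p^4 - 13*p^3 - 17*p^2 + 26*p + 7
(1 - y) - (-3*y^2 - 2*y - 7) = 3*y^2 + y + 8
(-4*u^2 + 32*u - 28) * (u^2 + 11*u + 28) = -4*u^4 - 12*u^3 + 212*u^2 + 588*u - 784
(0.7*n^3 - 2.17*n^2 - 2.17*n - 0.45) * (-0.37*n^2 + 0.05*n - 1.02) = -0.259*n^5 + 0.8379*n^4 - 0.0196000000000001*n^3 + 2.2714*n^2 + 2.1909*n + 0.459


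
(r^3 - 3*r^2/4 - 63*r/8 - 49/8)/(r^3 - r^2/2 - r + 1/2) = (8*r^2 - 14*r - 49)/(4*(2*r^2 - 3*r + 1))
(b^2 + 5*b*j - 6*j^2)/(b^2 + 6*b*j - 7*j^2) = (b + 6*j)/(b + 7*j)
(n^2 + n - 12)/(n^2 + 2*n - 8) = (n - 3)/(n - 2)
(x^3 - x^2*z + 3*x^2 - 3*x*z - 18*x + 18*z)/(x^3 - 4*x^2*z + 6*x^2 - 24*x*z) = (x^2 - x*z - 3*x + 3*z)/(x*(x - 4*z))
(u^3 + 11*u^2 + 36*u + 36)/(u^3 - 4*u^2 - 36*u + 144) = (u^2 + 5*u + 6)/(u^2 - 10*u + 24)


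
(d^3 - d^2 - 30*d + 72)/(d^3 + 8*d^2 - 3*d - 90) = (d - 4)/(d + 5)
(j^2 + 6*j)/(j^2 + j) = (j + 6)/(j + 1)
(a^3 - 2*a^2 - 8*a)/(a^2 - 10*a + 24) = a*(a + 2)/(a - 6)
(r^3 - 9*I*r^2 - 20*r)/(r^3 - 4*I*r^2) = (r - 5*I)/r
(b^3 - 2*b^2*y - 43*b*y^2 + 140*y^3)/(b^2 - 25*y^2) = (b^2 + 3*b*y - 28*y^2)/(b + 5*y)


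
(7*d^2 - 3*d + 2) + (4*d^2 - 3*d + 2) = 11*d^2 - 6*d + 4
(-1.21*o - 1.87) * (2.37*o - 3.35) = -2.8677*o^2 - 0.378400000000001*o + 6.2645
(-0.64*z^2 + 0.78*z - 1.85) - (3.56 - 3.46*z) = -0.64*z^2 + 4.24*z - 5.41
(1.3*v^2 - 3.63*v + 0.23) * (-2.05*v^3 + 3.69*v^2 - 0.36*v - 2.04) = -2.665*v^5 + 12.2385*v^4 - 14.3342*v^3 - 0.4965*v^2 + 7.3224*v - 0.4692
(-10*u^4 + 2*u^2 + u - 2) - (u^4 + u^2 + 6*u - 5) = -11*u^4 + u^2 - 5*u + 3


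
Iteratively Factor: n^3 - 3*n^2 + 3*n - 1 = (n - 1)*(n^2 - 2*n + 1) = (n - 1)^2*(n - 1)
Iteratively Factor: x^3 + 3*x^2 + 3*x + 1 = (x + 1)*(x^2 + 2*x + 1) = (x + 1)^2*(x + 1)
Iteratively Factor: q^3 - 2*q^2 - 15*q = (q + 3)*(q^2 - 5*q) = (q - 5)*(q + 3)*(q)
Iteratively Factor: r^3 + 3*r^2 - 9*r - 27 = (r - 3)*(r^2 + 6*r + 9) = (r - 3)*(r + 3)*(r + 3)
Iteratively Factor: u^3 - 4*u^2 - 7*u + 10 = (u - 5)*(u^2 + u - 2) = (u - 5)*(u - 1)*(u + 2)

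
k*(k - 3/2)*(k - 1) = k^3 - 5*k^2/2 + 3*k/2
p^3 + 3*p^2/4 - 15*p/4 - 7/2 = (p - 2)*(p + 1)*(p + 7/4)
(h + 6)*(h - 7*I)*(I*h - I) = I*h^3 + 7*h^2 + 5*I*h^2 + 35*h - 6*I*h - 42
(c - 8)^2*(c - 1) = c^3 - 17*c^2 + 80*c - 64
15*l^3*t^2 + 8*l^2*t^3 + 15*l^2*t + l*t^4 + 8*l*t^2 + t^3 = t*(3*l + t)*(5*l + t)*(l*t + 1)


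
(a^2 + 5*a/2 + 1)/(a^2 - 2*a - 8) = (a + 1/2)/(a - 4)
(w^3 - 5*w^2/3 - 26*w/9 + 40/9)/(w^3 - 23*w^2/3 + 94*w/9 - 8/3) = (3*w^2 - w - 10)/(3*w^2 - 19*w + 6)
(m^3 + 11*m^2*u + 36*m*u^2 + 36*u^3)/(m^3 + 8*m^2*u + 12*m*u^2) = (m + 3*u)/m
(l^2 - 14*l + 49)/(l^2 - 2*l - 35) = (l - 7)/(l + 5)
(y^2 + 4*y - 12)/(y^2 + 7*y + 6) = (y - 2)/(y + 1)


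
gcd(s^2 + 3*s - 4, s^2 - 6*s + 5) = s - 1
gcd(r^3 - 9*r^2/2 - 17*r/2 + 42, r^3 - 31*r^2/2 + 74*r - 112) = r^2 - 15*r/2 + 14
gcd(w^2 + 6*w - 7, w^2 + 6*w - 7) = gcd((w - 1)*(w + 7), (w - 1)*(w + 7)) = w^2 + 6*w - 7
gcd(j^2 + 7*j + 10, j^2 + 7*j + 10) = j^2 + 7*j + 10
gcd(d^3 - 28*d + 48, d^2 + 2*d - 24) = d^2 + 2*d - 24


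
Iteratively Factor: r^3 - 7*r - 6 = (r + 1)*(r^2 - r - 6) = (r - 3)*(r + 1)*(r + 2)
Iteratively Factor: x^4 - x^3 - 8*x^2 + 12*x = (x)*(x^3 - x^2 - 8*x + 12) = x*(x + 3)*(x^2 - 4*x + 4) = x*(x - 2)*(x + 3)*(x - 2)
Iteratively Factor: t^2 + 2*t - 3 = (t - 1)*(t + 3)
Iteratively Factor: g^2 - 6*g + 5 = (g - 1)*(g - 5)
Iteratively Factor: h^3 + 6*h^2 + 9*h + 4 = (h + 4)*(h^2 + 2*h + 1) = (h + 1)*(h + 4)*(h + 1)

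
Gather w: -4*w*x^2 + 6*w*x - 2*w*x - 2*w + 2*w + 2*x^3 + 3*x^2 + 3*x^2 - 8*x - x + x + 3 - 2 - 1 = w*(-4*x^2 + 4*x) + 2*x^3 + 6*x^2 - 8*x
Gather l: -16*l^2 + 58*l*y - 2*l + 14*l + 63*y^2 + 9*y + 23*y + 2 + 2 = -16*l^2 + l*(58*y + 12) + 63*y^2 + 32*y + 4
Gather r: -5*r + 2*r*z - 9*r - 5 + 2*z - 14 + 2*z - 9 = r*(2*z - 14) + 4*z - 28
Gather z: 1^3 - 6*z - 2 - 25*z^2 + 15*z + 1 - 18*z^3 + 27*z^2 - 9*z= -18*z^3 + 2*z^2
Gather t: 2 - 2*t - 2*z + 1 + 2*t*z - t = t*(2*z - 3) - 2*z + 3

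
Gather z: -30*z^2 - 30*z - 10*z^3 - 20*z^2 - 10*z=-10*z^3 - 50*z^2 - 40*z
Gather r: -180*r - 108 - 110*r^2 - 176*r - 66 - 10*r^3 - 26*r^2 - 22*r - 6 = -10*r^3 - 136*r^2 - 378*r - 180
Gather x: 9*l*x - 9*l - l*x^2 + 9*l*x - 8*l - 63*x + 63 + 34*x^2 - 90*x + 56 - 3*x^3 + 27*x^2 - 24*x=-17*l - 3*x^3 + x^2*(61 - l) + x*(18*l - 177) + 119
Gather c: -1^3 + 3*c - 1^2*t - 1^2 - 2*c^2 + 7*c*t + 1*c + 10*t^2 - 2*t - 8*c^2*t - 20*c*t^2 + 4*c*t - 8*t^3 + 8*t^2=c^2*(-8*t - 2) + c*(-20*t^2 + 11*t + 4) - 8*t^3 + 18*t^2 - 3*t - 2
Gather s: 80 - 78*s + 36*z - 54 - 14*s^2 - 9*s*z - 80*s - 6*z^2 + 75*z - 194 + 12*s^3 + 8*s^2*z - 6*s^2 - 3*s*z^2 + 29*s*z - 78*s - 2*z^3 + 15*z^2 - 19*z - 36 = 12*s^3 + s^2*(8*z - 20) + s*(-3*z^2 + 20*z - 236) - 2*z^3 + 9*z^2 + 92*z - 204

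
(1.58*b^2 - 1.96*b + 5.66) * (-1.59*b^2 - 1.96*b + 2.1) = -2.5122*b^4 + 0.0196000000000001*b^3 - 1.8398*b^2 - 15.2096*b + 11.886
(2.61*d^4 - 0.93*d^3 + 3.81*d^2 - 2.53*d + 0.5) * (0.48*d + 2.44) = 1.2528*d^5 + 5.922*d^4 - 0.4404*d^3 + 8.082*d^2 - 5.9332*d + 1.22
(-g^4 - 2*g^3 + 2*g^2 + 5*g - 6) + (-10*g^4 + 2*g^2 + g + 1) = -11*g^4 - 2*g^3 + 4*g^2 + 6*g - 5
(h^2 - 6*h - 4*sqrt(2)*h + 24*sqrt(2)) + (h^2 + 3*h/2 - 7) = 2*h^2 - 4*sqrt(2)*h - 9*h/2 - 7 + 24*sqrt(2)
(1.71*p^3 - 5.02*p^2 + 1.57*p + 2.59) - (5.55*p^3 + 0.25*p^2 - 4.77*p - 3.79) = -3.84*p^3 - 5.27*p^2 + 6.34*p + 6.38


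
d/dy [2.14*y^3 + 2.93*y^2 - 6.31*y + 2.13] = 6.42*y^2 + 5.86*y - 6.31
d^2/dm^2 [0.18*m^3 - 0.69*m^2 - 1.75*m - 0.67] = 1.08*m - 1.38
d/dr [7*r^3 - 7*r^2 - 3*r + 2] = 21*r^2 - 14*r - 3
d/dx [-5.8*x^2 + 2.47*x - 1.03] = 2.47 - 11.6*x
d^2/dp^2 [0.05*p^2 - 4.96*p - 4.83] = 0.100000000000000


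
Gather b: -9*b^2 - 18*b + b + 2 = -9*b^2 - 17*b + 2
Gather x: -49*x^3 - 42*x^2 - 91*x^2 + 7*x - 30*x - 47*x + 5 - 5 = -49*x^3 - 133*x^2 - 70*x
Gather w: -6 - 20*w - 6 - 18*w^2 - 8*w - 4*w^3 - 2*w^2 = -4*w^3 - 20*w^2 - 28*w - 12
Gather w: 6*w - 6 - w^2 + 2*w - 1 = -w^2 + 8*w - 7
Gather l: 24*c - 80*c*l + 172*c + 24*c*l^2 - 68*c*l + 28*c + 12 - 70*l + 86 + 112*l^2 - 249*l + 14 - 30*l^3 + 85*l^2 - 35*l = 224*c - 30*l^3 + l^2*(24*c + 197) + l*(-148*c - 354) + 112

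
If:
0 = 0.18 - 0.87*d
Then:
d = 0.21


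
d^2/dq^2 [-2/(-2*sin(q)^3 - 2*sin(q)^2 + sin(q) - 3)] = 2*((sin(q) - 9*sin(3*q) - 8*cos(2*q))*(2*sin(q)^3 + 2*sin(q)^2 - sin(q) + 3)/2 + 2*(6*sin(q)^2 + 4*sin(q) - 1)^2*cos(q)^2)/(2*sin(q)^3 + 2*sin(q)^2 - sin(q) + 3)^3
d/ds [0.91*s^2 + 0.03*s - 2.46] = 1.82*s + 0.03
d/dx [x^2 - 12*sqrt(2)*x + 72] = 2*x - 12*sqrt(2)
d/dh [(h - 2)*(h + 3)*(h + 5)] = 3*h^2 + 12*h - 1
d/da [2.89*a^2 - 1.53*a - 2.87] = 5.78*a - 1.53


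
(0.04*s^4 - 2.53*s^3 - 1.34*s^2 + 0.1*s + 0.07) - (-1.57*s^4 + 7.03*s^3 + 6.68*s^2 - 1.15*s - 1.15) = 1.61*s^4 - 9.56*s^3 - 8.02*s^2 + 1.25*s + 1.22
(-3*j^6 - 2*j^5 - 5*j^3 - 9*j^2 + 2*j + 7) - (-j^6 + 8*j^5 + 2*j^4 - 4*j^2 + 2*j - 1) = -2*j^6 - 10*j^5 - 2*j^4 - 5*j^3 - 5*j^2 + 8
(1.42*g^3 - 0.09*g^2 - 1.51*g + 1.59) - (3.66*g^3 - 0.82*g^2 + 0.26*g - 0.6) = -2.24*g^3 + 0.73*g^2 - 1.77*g + 2.19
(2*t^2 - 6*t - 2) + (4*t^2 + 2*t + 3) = 6*t^2 - 4*t + 1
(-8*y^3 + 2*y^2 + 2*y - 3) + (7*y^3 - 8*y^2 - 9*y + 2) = -y^3 - 6*y^2 - 7*y - 1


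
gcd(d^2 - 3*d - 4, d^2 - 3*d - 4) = d^2 - 3*d - 4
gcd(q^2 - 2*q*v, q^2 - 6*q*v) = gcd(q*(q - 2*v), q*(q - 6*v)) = q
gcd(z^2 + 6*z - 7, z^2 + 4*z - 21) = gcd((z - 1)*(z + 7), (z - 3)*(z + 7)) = z + 7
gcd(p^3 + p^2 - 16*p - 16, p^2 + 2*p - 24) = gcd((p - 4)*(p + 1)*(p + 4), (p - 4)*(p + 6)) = p - 4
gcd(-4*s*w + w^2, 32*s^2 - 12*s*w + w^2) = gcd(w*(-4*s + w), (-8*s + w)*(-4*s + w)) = 4*s - w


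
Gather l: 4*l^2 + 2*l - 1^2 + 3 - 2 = 4*l^2 + 2*l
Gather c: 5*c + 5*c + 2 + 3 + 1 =10*c + 6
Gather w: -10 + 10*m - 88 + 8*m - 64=18*m - 162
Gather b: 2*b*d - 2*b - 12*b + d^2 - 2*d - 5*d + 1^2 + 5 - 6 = b*(2*d - 14) + d^2 - 7*d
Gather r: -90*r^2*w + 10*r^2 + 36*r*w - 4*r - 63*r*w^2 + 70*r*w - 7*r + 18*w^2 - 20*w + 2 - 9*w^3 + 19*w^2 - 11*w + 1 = r^2*(10 - 90*w) + r*(-63*w^2 + 106*w - 11) - 9*w^3 + 37*w^2 - 31*w + 3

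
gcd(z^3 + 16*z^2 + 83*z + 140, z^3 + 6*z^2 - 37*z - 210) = z^2 + 12*z + 35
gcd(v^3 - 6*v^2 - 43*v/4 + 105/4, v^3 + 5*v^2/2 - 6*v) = v - 3/2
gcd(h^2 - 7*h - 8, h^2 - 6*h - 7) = h + 1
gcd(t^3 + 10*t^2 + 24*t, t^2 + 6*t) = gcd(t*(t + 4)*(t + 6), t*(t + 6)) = t^2 + 6*t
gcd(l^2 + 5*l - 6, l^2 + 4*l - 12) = l + 6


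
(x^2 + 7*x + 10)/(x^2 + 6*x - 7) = (x^2 + 7*x + 10)/(x^2 + 6*x - 7)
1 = 1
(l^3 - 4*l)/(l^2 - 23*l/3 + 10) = 3*l*(l^2 - 4)/(3*l^2 - 23*l + 30)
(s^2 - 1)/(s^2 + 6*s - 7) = (s + 1)/(s + 7)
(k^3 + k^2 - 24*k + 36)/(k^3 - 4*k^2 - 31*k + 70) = (k^2 + 3*k - 18)/(k^2 - 2*k - 35)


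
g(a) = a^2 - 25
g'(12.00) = 24.00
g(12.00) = 119.00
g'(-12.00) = -24.00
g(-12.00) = 119.00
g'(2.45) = 4.90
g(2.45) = -19.00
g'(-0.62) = -1.24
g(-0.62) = -24.62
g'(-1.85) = -3.70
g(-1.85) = -21.58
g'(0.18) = 0.36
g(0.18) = -24.97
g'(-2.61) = -5.22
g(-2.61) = -18.19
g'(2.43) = 4.86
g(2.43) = -19.10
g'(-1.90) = -3.80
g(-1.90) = -21.39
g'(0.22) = 0.44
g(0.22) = -24.95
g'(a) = 2*a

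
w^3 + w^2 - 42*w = w*(w - 6)*(w + 7)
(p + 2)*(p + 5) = p^2 + 7*p + 10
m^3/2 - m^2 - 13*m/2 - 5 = (m/2 + 1/2)*(m - 5)*(m + 2)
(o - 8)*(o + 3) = o^2 - 5*o - 24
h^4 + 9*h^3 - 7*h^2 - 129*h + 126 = (h - 3)*(h - 1)*(h + 6)*(h + 7)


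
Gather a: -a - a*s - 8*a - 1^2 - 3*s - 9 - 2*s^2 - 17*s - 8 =a*(-s - 9) - 2*s^2 - 20*s - 18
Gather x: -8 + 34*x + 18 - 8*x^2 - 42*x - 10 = -8*x^2 - 8*x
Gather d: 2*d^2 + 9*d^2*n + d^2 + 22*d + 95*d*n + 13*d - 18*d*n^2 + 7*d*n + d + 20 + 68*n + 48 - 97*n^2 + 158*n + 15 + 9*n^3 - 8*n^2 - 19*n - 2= d^2*(9*n + 3) + d*(-18*n^2 + 102*n + 36) + 9*n^3 - 105*n^2 + 207*n + 81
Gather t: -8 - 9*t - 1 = -9*t - 9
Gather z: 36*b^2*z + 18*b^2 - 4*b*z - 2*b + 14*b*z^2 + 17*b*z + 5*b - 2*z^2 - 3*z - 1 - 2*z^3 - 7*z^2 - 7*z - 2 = 18*b^2 + 3*b - 2*z^3 + z^2*(14*b - 9) + z*(36*b^2 + 13*b - 10) - 3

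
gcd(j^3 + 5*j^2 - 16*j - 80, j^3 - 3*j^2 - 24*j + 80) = j^2 + j - 20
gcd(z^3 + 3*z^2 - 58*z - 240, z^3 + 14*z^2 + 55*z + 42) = z + 6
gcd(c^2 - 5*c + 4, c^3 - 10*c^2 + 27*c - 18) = c - 1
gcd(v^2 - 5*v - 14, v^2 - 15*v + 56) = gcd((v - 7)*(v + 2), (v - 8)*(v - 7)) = v - 7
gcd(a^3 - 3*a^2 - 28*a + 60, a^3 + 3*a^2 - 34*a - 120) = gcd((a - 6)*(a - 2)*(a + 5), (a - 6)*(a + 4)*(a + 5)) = a^2 - a - 30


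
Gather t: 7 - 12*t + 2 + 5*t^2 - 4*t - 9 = 5*t^2 - 16*t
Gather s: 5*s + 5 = 5*s + 5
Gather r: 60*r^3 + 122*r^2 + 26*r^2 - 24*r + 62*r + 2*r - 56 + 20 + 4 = 60*r^3 + 148*r^2 + 40*r - 32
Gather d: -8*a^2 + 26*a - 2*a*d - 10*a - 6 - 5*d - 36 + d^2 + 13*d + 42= -8*a^2 + 16*a + d^2 + d*(8 - 2*a)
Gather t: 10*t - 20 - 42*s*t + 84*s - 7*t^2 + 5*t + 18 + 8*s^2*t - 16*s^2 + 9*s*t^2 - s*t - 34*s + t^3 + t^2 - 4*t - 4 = -16*s^2 + 50*s + t^3 + t^2*(9*s - 6) + t*(8*s^2 - 43*s + 11) - 6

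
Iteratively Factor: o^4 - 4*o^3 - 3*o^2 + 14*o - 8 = (o - 4)*(o^3 - 3*o + 2) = (o - 4)*(o + 2)*(o^2 - 2*o + 1) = (o - 4)*(o - 1)*(o + 2)*(o - 1)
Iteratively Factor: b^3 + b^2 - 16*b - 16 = (b + 4)*(b^2 - 3*b - 4) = (b - 4)*(b + 4)*(b + 1)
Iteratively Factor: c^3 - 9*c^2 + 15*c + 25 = (c + 1)*(c^2 - 10*c + 25) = (c - 5)*(c + 1)*(c - 5)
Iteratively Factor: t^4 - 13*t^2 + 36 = (t - 2)*(t^3 + 2*t^2 - 9*t - 18) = (t - 2)*(t + 2)*(t^2 - 9) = (t - 2)*(t + 2)*(t + 3)*(t - 3)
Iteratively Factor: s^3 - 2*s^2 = (s)*(s^2 - 2*s) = s*(s - 2)*(s)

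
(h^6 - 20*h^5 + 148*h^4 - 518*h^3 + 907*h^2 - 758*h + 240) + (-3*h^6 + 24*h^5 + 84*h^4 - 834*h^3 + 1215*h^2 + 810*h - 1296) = -2*h^6 + 4*h^5 + 232*h^4 - 1352*h^3 + 2122*h^2 + 52*h - 1056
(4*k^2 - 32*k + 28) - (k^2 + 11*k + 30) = 3*k^2 - 43*k - 2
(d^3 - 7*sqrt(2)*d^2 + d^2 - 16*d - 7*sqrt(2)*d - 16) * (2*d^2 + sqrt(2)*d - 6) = 2*d^5 - 13*sqrt(2)*d^4 + 2*d^4 - 52*d^3 - 13*sqrt(2)*d^3 - 52*d^2 + 26*sqrt(2)*d^2 + 26*sqrt(2)*d + 96*d + 96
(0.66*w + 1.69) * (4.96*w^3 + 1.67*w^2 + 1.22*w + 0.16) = 3.2736*w^4 + 9.4846*w^3 + 3.6275*w^2 + 2.1674*w + 0.2704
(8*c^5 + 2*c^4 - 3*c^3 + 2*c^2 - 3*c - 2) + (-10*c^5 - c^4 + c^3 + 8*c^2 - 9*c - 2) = -2*c^5 + c^4 - 2*c^3 + 10*c^2 - 12*c - 4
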